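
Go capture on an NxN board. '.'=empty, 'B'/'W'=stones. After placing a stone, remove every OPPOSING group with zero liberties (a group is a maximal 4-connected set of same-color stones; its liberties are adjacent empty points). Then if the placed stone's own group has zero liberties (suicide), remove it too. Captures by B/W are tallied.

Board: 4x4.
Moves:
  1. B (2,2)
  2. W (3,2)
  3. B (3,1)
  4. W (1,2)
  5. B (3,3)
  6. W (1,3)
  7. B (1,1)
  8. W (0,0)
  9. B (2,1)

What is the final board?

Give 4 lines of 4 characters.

Answer: W...
.BWW
.BB.
.B.B

Derivation:
Move 1: B@(2,2) -> caps B=0 W=0
Move 2: W@(3,2) -> caps B=0 W=0
Move 3: B@(3,1) -> caps B=0 W=0
Move 4: W@(1,2) -> caps B=0 W=0
Move 5: B@(3,3) -> caps B=1 W=0
Move 6: W@(1,3) -> caps B=1 W=0
Move 7: B@(1,1) -> caps B=1 W=0
Move 8: W@(0,0) -> caps B=1 W=0
Move 9: B@(2,1) -> caps B=1 W=0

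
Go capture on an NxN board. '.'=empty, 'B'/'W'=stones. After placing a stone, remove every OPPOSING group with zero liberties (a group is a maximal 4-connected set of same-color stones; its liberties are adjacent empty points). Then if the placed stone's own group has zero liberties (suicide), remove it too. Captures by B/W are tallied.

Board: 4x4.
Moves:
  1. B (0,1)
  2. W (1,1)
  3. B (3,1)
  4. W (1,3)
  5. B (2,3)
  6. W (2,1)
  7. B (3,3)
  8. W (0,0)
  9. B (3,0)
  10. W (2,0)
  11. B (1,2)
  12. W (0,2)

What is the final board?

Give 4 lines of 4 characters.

Answer: W.W.
.WBW
WW.B
BB.B

Derivation:
Move 1: B@(0,1) -> caps B=0 W=0
Move 2: W@(1,1) -> caps B=0 W=0
Move 3: B@(3,1) -> caps B=0 W=0
Move 4: W@(1,3) -> caps B=0 W=0
Move 5: B@(2,3) -> caps B=0 W=0
Move 6: W@(2,1) -> caps B=0 W=0
Move 7: B@(3,3) -> caps B=0 W=0
Move 8: W@(0,0) -> caps B=0 W=0
Move 9: B@(3,0) -> caps B=0 W=0
Move 10: W@(2,0) -> caps B=0 W=0
Move 11: B@(1,2) -> caps B=0 W=0
Move 12: W@(0,2) -> caps B=0 W=1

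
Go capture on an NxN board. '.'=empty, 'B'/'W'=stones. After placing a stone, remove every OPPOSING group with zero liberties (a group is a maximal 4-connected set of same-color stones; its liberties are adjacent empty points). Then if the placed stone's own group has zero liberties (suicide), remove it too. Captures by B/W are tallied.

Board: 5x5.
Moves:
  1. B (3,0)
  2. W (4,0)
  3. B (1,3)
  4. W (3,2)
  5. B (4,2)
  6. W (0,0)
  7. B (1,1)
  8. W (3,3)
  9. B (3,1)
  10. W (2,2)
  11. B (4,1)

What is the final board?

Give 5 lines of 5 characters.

Move 1: B@(3,0) -> caps B=0 W=0
Move 2: W@(4,0) -> caps B=0 W=0
Move 3: B@(1,3) -> caps B=0 W=0
Move 4: W@(3,2) -> caps B=0 W=0
Move 5: B@(4,2) -> caps B=0 W=0
Move 6: W@(0,0) -> caps B=0 W=0
Move 7: B@(1,1) -> caps B=0 W=0
Move 8: W@(3,3) -> caps B=0 W=0
Move 9: B@(3,1) -> caps B=0 W=0
Move 10: W@(2,2) -> caps B=0 W=0
Move 11: B@(4,1) -> caps B=1 W=0

Answer: W....
.B.B.
..W..
BBWW.
.BB..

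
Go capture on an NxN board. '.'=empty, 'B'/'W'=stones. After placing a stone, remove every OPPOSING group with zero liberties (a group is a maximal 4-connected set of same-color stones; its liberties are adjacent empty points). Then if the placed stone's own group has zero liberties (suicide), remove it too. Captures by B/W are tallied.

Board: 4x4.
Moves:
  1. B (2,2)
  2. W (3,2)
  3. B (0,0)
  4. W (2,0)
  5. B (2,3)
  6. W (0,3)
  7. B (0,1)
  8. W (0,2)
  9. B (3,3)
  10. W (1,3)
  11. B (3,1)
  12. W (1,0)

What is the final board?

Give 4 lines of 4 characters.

Move 1: B@(2,2) -> caps B=0 W=0
Move 2: W@(3,2) -> caps B=0 W=0
Move 3: B@(0,0) -> caps B=0 W=0
Move 4: W@(2,0) -> caps B=0 W=0
Move 5: B@(2,3) -> caps B=0 W=0
Move 6: W@(0,3) -> caps B=0 W=0
Move 7: B@(0,1) -> caps B=0 W=0
Move 8: W@(0,2) -> caps B=0 W=0
Move 9: B@(3,3) -> caps B=0 W=0
Move 10: W@(1,3) -> caps B=0 W=0
Move 11: B@(3,1) -> caps B=1 W=0
Move 12: W@(1,0) -> caps B=1 W=0

Answer: BBWW
W..W
W.BB
.B.B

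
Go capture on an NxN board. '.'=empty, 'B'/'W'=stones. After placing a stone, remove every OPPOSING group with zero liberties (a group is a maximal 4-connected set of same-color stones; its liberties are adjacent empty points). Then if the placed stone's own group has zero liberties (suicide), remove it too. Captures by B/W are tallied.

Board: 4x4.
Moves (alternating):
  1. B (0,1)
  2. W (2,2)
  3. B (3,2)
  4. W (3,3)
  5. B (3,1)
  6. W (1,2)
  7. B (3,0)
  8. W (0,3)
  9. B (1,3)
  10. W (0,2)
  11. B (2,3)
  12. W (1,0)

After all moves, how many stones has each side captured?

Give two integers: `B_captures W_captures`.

Move 1: B@(0,1) -> caps B=0 W=0
Move 2: W@(2,2) -> caps B=0 W=0
Move 3: B@(3,2) -> caps B=0 W=0
Move 4: W@(3,3) -> caps B=0 W=0
Move 5: B@(3,1) -> caps B=0 W=0
Move 6: W@(1,2) -> caps B=0 W=0
Move 7: B@(3,0) -> caps B=0 W=0
Move 8: W@(0,3) -> caps B=0 W=0
Move 9: B@(1,3) -> caps B=0 W=0
Move 10: W@(0,2) -> caps B=0 W=0
Move 11: B@(2,3) -> caps B=1 W=0
Move 12: W@(1,0) -> caps B=1 W=0

Answer: 1 0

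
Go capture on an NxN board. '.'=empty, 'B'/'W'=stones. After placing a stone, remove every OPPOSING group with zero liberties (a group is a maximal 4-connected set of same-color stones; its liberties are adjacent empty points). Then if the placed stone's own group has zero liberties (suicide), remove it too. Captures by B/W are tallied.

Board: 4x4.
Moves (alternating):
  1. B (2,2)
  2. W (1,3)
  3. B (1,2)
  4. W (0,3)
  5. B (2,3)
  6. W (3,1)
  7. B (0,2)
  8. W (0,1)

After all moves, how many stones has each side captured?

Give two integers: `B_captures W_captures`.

Move 1: B@(2,2) -> caps B=0 W=0
Move 2: W@(1,3) -> caps B=0 W=0
Move 3: B@(1,2) -> caps B=0 W=0
Move 4: W@(0,3) -> caps B=0 W=0
Move 5: B@(2,3) -> caps B=0 W=0
Move 6: W@(3,1) -> caps B=0 W=0
Move 7: B@(0,2) -> caps B=2 W=0
Move 8: W@(0,1) -> caps B=2 W=0

Answer: 2 0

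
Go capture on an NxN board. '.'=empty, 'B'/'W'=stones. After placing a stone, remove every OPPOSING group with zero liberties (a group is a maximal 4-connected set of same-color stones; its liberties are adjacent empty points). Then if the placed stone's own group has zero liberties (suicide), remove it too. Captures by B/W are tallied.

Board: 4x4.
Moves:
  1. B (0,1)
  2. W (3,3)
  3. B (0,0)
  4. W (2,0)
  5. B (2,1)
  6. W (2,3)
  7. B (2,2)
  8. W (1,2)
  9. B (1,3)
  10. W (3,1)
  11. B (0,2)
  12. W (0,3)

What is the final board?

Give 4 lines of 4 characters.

Move 1: B@(0,1) -> caps B=0 W=0
Move 2: W@(3,3) -> caps B=0 W=0
Move 3: B@(0,0) -> caps B=0 W=0
Move 4: W@(2,0) -> caps B=0 W=0
Move 5: B@(2,1) -> caps B=0 W=0
Move 6: W@(2,3) -> caps B=0 W=0
Move 7: B@(2,2) -> caps B=0 W=0
Move 8: W@(1,2) -> caps B=0 W=0
Move 9: B@(1,3) -> caps B=0 W=0
Move 10: W@(3,1) -> caps B=0 W=0
Move 11: B@(0,2) -> caps B=0 W=0
Move 12: W@(0,3) -> caps B=0 W=1

Answer: BBBW
..W.
WBBW
.W.W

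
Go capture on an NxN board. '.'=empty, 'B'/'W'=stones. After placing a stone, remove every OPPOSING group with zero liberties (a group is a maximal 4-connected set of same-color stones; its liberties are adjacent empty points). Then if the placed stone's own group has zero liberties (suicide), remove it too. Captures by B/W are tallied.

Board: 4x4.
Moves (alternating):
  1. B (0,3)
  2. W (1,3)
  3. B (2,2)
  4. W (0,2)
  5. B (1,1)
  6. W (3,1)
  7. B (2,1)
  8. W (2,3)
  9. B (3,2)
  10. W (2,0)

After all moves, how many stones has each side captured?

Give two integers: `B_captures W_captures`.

Move 1: B@(0,3) -> caps B=0 W=0
Move 2: W@(1,3) -> caps B=0 W=0
Move 3: B@(2,2) -> caps B=0 W=0
Move 4: W@(0,2) -> caps B=0 W=1
Move 5: B@(1,1) -> caps B=0 W=1
Move 6: W@(3,1) -> caps B=0 W=1
Move 7: B@(2,1) -> caps B=0 W=1
Move 8: W@(2,3) -> caps B=0 W=1
Move 9: B@(3,2) -> caps B=0 W=1
Move 10: W@(2,0) -> caps B=0 W=1

Answer: 0 1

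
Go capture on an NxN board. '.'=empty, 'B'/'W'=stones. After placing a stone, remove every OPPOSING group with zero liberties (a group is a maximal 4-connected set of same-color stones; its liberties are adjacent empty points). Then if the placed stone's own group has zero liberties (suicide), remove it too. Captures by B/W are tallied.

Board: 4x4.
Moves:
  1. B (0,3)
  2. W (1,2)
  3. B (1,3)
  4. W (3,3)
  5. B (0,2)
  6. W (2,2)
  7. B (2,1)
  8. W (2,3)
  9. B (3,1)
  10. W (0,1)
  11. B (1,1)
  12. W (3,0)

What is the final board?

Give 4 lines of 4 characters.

Answer: .W..
.BW.
.BWW
WB.W

Derivation:
Move 1: B@(0,3) -> caps B=0 W=0
Move 2: W@(1,2) -> caps B=0 W=0
Move 3: B@(1,3) -> caps B=0 W=0
Move 4: W@(3,3) -> caps B=0 W=0
Move 5: B@(0,2) -> caps B=0 W=0
Move 6: W@(2,2) -> caps B=0 W=0
Move 7: B@(2,1) -> caps B=0 W=0
Move 8: W@(2,3) -> caps B=0 W=0
Move 9: B@(3,1) -> caps B=0 W=0
Move 10: W@(0,1) -> caps B=0 W=3
Move 11: B@(1,1) -> caps B=0 W=3
Move 12: W@(3,0) -> caps B=0 W=3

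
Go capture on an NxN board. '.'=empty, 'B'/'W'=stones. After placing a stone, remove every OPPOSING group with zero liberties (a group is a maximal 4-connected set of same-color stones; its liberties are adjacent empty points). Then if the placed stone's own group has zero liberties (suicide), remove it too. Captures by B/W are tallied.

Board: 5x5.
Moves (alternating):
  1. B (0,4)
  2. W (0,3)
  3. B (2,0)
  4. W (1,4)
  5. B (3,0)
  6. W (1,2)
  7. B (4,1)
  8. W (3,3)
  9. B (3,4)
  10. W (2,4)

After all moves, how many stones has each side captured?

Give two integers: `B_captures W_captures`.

Move 1: B@(0,4) -> caps B=0 W=0
Move 2: W@(0,3) -> caps B=0 W=0
Move 3: B@(2,0) -> caps B=0 W=0
Move 4: W@(1,4) -> caps B=0 W=1
Move 5: B@(3,0) -> caps B=0 W=1
Move 6: W@(1,2) -> caps B=0 W=1
Move 7: B@(4,1) -> caps B=0 W=1
Move 8: W@(3,3) -> caps B=0 W=1
Move 9: B@(3,4) -> caps B=0 W=1
Move 10: W@(2,4) -> caps B=0 W=1

Answer: 0 1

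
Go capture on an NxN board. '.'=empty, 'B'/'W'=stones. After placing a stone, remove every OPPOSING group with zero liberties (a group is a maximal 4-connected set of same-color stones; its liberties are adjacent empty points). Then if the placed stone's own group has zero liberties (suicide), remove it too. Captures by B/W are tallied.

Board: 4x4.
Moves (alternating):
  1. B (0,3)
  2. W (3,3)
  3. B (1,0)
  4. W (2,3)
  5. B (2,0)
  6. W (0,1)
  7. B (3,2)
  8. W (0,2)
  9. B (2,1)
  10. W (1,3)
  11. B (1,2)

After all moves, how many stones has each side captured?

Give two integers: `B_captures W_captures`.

Answer: 0 1

Derivation:
Move 1: B@(0,3) -> caps B=0 W=0
Move 2: W@(3,3) -> caps B=0 W=0
Move 3: B@(1,0) -> caps B=0 W=0
Move 4: W@(2,3) -> caps B=0 W=0
Move 5: B@(2,0) -> caps B=0 W=0
Move 6: W@(0,1) -> caps B=0 W=0
Move 7: B@(3,2) -> caps B=0 W=0
Move 8: W@(0,2) -> caps B=0 W=0
Move 9: B@(2,1) -> caps B=0 W=0
Move 10: W@(1,3) -> caps B=0 W=1
Move 11: B@(1,2) -> caps B=0 W=1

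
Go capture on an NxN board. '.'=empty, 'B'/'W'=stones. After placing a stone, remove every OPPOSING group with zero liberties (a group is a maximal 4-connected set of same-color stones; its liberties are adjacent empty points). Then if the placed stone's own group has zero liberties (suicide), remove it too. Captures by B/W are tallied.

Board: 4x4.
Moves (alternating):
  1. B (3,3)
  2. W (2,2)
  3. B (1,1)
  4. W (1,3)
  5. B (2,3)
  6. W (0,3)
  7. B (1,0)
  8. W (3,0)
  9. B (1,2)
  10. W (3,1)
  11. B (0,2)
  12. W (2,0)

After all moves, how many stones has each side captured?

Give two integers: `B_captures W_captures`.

Answer: 2 0

Derivation:
Move 1: B@(3,3) -> caps B=0 W=0
Move 2: W@(2,2) -> caps B=0 W=0
Move 3: B@(1,1) -> caps B=0 W=0
Move 4: W@(1,3) -> caps B=0 W=0
Move 5: B@(2,3) -> caps B=0 W=0
Move 6: W@(0,3) -> caps B=0 W=0
Move 7: B@(1,0) -> caps B=0 W=0
Move 8: W@(3,0) -> caps B=0 W=0
Move 9: B@(1,2) -> caps B=0 W=0
Move 10: W@(3,1) -> caps B=0 W=0
Move 11: B@(0,2) -> caps B=2 W=0
Move 12: W@(2,0) -> caps B=2 W=0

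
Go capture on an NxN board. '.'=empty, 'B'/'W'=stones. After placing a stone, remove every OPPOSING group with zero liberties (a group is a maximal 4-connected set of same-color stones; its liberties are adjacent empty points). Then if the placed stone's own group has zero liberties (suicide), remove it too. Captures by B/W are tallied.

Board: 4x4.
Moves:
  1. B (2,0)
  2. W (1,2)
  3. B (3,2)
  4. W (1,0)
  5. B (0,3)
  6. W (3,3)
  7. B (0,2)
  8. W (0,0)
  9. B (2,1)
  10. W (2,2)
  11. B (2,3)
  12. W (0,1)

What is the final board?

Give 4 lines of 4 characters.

Answer: WWBB
W.W.
BBWB
..B.

Derivation:
Move 1: B@(2,0) -> caps B=0 W=0
Move 2: W@(1,2) -> caps B=0 W=0
Move 3: B@(3,2) -> caps B=0 W=0
Move 4: W@(1,0) -> caps B=0 W=0
Move 5: B@(0,3) -> caps B=0 W=0
Move 6: W@(3,3) -> caps B=0 W=0
Move 7: B@(0,2) -> caps B=0 W=0
Move 8: W@(0,0) -> caps B=0 W=0
Move 9: B@(2,1) -> caps B=0 W=0
Move 10: W@(2,2) -> caps B=0 W=0
Move 11: B@(2,3) -> caps B=1 W=0
Move 12: W@(0,1) -> caps B=1 W=0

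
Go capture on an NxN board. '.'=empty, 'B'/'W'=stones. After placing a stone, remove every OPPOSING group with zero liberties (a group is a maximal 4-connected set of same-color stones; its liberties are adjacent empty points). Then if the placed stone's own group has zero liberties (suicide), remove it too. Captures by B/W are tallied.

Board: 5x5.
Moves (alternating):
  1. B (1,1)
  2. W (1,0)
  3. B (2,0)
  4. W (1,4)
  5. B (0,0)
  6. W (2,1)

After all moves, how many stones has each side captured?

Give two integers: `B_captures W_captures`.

Move 1: B@(1,1) -> caps B=0 W=0
Move 2: W@(1,0) -> caps B=0 W=0
Move 3: B@(2,0) -> caps B=0 W=0
Move 4: W@(1,4) -> caps B=0 W=0
Move 5: B@(0,0) -> caps B=1 W=0
Move 6: W@(2,1) -> caps B=1 W=0

Answer: 1 0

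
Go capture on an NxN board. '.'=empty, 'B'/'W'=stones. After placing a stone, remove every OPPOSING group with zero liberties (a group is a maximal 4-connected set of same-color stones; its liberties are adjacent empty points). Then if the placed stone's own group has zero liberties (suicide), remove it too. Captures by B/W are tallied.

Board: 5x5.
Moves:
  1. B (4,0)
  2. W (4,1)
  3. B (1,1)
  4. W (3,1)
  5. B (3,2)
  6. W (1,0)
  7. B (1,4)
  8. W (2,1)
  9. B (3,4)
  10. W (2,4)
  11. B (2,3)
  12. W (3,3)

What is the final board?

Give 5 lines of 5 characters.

Answer: .....
WB..B
.W.B.
.WBWB
BW...

Derivation:
Move 1: B@(4,0) -> caps B=0 W=0
Move 2: W@(4,1) -> caps B=0 W=0
Move 3: B@(1,1) -> caps B=0 W=0
Move 4: W@(3,1) -> caps B=0 W=0
Move 5: B@(3,2) -> caps B=0 W=0
Move 6: W@(1,0) -> caps B=0 W=0
Move 7: B@(1,4) -> caps B=0 W=0
Move 8: W@(2,1) -> caps B=0 W=0
Move 9: B@(3,4) -> caps B=0 W=0
Move 10: W@(2,4) -> caps B=0 W=0
Move 11: B@(2,3) -> caps B=1 W=0
Move 12: W@(3,3) -> caps B=1 W=0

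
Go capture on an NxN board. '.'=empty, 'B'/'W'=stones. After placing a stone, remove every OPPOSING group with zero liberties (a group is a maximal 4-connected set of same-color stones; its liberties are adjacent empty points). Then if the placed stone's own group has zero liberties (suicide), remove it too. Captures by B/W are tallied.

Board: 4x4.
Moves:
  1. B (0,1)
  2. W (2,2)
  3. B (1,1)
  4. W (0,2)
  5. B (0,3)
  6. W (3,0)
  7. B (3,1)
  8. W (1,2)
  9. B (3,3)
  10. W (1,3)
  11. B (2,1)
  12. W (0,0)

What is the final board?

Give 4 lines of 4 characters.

Answer: WBW.
.BWW
.BW.
WB.B

Derivation:
Move 1: B@(0,1) -> caps B=0 W=0
Move 2: W@(2,2) -> caps B=0 W=0
Move 3: B@(1,1) -> caps B=0 W=0
Move 4: W@(0,2) -> caps B=0 W=0
Move 5: B@(0,3) -> caps B=0 W=0
Move 6: W@(3,0) -> caps B=0 W=0
Move 7: B@(3,1) -> caps B=0 W=0
Move 8: W@(1,2) -> caps B=0 W=0
Move 9: B@(3,3) -> caps B=0 W=0
Move 10: W@(1,3) -> caps B=0 W=1
Move 11: B@(2,1) -> caps B=0 W=1
Move 12: W@(0,0) -> caps B=0 W=1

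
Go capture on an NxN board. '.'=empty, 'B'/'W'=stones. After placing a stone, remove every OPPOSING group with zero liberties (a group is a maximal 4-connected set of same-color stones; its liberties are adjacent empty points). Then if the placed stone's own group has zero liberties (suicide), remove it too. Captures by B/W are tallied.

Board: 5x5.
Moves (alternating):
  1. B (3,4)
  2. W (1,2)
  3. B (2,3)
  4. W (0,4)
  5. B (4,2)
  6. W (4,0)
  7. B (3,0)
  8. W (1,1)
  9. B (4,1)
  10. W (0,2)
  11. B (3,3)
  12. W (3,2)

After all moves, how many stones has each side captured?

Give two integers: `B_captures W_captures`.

Move 1: B@(3,4) -> caps B=0 W=0
Move 2: W@(1,2) -> caps B=0 W=0
Move 3: B@(2,3) -> caps B=0 W=0
Move 4: W@(0,4) -> caps B=0 W=0
Move 5: B@(4,2) -> caps B=0 W=0
Move 6: W@(4,0) -> caps B=0 W=0
Move 7: B@(3,0) -> caps B=0 W=0
Move 8: W@(1,1) -> caps B=0 W=0
Move 9: B@(4,1) -> caps B=1 W=0
Move 10: W@(0,2) -> caps B=1 W=0
Move 11: B@(3,3) -> caps B=1 W=0
Move 12: W@(3,2) -> caps B=1 W=0

Answer: 1 0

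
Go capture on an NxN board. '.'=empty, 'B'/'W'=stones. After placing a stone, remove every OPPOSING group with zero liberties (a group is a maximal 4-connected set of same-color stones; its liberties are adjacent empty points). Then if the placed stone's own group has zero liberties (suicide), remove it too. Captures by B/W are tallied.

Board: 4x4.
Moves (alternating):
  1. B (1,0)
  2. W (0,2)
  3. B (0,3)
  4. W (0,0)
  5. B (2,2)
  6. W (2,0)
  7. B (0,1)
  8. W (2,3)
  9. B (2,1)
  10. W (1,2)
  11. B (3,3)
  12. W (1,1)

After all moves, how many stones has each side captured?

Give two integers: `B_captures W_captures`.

Move 1: B@(1,0) -> caps B=0 W=0
Move 2: W@(0,2) -> caps B=0 W=0
Move 3: B@(0,3) -> caps B=0 W=0
Move 4: W@(0,0) -> caps B=0 W=0
Move 5: B@(2,2) -> caps B=0 W=0
Move 6: W@(2,0) -> caps B=0 W=0
Move 7: B@(0,1) -> caps B=1 W=0
Move 8: W@(2,3) -> caps B=1 W=0
Move 9: B@(2,1) -> caps B=1 W=0
Move 10: W@(1,2) -> caps B=1 W=0
Move 11: B@(3,3) -> caps B=1 W=0
Move 12: W@(1,1) -> caps B=1 W=0

Answer: 1 0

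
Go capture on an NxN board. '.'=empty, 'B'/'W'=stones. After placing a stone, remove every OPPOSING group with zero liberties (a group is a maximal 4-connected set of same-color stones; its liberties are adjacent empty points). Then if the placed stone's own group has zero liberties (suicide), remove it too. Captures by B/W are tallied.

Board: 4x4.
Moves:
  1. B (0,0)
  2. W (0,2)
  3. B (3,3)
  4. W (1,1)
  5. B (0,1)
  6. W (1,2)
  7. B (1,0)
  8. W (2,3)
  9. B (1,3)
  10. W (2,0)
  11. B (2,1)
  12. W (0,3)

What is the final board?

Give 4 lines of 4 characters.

Move 1: B@(0,0) -> caps B=0 W=0
Move 2: W@(0,2) -> caps B=0 W=0
Move 3: B@(3,3) -> caps B=0 W=0
Move 4: W@(1,1) -> caps B=0 W=0
Move 5: B@(0,1) -> caps B=0 W=0
Move 6: W@(1,2) -> caps B=0 W=0
Move 7: B@(1,0) -> caps B=0 W=0
Move 8: W@(2,3) -> caps B=0 W=0
Move 9: B@(1,3) -> caps B=0 W=0
Move 10: W@(2,0) -> caps B=0 W=3
Move 11: B@(2,1) -> caps B=0 W=3
Move 12: W@(0,3) -> caps B=0 W=4

Answer: ..WW
.WW.
WB.W
...B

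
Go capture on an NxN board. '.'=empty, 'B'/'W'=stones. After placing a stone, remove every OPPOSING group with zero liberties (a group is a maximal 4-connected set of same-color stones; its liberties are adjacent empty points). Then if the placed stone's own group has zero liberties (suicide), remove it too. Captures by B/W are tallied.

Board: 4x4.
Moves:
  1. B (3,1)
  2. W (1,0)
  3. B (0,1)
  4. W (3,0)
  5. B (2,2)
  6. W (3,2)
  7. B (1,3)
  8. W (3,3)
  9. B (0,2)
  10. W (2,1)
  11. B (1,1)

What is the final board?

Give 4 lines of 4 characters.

Move 1: B@(3,1) -> caps B=0 W=0
Move 2: W@(1,0) -> caps B=0 W=0
Move 3: B@(0,1) -> caps B=0 W=0
Move 4: W@(3,0) -> caps B=0 W=0
Move 5: B@(2,2) -> caps B=0 W=0
Move 6: W@(3,2) -> caps B=0 W=0
Move 7: B@(1,3) -> caps B=0 W=0
Move 8: W@(3,3) -> caps B=0 W=0
Move 9: B@(0,2) -> caps B=0 W=0
Move 10: W@(2,1) -> caps B=0 W=1
Move 11: B@(1,1) -> caps B=0 W=1

Answer: .BB.
WB.B
.WB.
W.WW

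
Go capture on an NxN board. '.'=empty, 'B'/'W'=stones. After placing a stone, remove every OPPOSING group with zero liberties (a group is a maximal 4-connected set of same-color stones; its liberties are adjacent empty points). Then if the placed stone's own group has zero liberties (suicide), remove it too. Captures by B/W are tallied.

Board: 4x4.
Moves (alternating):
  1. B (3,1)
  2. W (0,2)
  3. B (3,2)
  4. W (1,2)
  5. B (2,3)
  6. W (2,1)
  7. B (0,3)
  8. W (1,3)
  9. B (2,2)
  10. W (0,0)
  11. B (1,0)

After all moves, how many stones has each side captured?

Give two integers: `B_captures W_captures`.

Answer: 0 1

Derivation:
Move 1: B@(3,1) -> caps B=0 W=0
Move 2: W@(0,2) -> caps B=0 W=0
Move 3: B@(3,2) -> caps B=0 W=0
Move 4: W@(1,2) -> caps B=0 W=0
Move 5: B@(2,3) -> caps B=0 W=0
Move 6: W@(2,1) -> caps B=0 W=0
Move 7: B@(0,3) -> caps B=0 W=0
Move 8: W@(1,3) -> caps B=0 W=1
Move 9: B@(2,2) -> caps B=0 W=1
Move 10: W@(0,0) -> caps B=0 W=1
Move 11: B@(1,0) -> caps B=0 W=1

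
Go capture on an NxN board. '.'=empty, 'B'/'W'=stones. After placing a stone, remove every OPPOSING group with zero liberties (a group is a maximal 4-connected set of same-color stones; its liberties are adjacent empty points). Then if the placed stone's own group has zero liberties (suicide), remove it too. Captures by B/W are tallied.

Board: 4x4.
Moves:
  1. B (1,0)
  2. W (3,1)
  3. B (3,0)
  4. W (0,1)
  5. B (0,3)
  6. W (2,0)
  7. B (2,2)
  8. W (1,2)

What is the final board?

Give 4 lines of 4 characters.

Answer: .W.B
B.W.
W.B.
.W..

Derivation:
Move 1: B@(1,0) -> caps B=0 W=0
Move 2: W@(3,1) -> caps B=0 W=0
Move 3: B@(3,0) -> caps B=0 W=0
Move 4: W@(0,1) -> caps B=0 W=0
Move 5: B@(0,3) -> caps B=0 W=0
Move 6: W@(2,0) -> caps B=0 W=1
Move 7: B@(2,2) -> caps B=0 W=1
Move 8: W@(1,2) -> caps B=0 W=1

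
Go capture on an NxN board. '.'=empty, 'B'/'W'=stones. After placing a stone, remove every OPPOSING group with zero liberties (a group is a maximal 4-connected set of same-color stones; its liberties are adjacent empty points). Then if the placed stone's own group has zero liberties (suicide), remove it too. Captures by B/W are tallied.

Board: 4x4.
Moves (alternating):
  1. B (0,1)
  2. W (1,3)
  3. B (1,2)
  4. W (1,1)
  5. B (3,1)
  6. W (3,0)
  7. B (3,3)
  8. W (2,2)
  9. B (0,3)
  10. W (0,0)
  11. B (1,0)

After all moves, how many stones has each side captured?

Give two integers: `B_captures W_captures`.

Answer: 1 0

Derivation:
Move 1: B@(0,1) -> caps B=0 W=0
Move 2: W@(1,3) -> caps B=0 W=0
Move 3: B@(1,2) -> caps B=0 W=0
Move 4: W@(1,1) -> caps B=0 W=0
Move 5: B@(3,1) -> caps B=0 W=0
Move 6: W@(3,0) -> caps B=0 W=0
Move 7: B@(3,3) -> caps B=0 W=0
Move 8: W@(2,2) -> caps B=0 W=0
Move 9: B@(0,3) -> caps B=0 W=0
Move 10: W@(0,0) -> caps B=0 W=0
Move 11: B@(1,0) -> caps B=1 W=0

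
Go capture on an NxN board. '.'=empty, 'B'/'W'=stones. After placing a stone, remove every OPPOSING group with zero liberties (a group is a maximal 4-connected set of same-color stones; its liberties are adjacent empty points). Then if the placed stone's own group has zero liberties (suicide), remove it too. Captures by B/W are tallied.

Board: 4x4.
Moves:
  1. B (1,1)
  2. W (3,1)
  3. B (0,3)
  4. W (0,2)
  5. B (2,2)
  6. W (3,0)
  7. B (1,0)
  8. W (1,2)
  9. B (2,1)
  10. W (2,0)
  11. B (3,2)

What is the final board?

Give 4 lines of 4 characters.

Move 1: B@(1,1) -> caps B=0 W=0
Move 2: W@(3,1) -> caps B=0 W=0
Move 3: B@(0,3) -> caps B=0 W=0
Move 4: W@(0,2) -> caps B=0 W=0
Move 5: B@(2,2) -> caps B=0 W=0
Move 6: W@(3,0) -> caps B=0 W=0
Move 7: B@(1,0) -> caps B=0 W=0
Move 8: W@(1,2) -> caps B=0 W=0
Move 9: B@(2,1) -> caps B=0 W=0
Move 10: W@(2,0) -> caps B=0 W=0
Move 11: B@(3,2) -> caps B=3 W=0

Answer: ..WB
BBW.
.BB.
..B.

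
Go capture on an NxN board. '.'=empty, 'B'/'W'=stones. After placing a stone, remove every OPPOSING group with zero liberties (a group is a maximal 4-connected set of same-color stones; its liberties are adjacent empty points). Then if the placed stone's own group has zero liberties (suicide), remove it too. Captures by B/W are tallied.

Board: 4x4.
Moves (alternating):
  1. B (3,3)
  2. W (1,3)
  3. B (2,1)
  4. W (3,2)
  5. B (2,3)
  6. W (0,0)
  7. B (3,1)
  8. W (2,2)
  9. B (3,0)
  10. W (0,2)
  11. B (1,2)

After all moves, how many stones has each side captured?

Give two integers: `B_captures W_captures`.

Answer: 0 2

Derivation:
Move 1: B@(3,3) -> caps B=0 W=0
Move 2: W@(1,3) -> caps B=0 W=0
Move 3: B@(2,1) -> caps B=0 W=0
Move 4: W@(3,2) -> caps B=0 W=0
Move 5: B@(2,3) -> caps B=0 W=0
Move 6: W@(0,0) -> caps B=0 W=0
Move 7: B@(3,1) -> caps B=0 W=0
Move 8: W@(2,2) -> caps B=0 W=2
Move 9: B@(3,0) -> caps B=0 W=2
Move 10: W@(0,2) -> caps B=0 W=2
Move 11: B@(1,2) -> caps B=0 W=2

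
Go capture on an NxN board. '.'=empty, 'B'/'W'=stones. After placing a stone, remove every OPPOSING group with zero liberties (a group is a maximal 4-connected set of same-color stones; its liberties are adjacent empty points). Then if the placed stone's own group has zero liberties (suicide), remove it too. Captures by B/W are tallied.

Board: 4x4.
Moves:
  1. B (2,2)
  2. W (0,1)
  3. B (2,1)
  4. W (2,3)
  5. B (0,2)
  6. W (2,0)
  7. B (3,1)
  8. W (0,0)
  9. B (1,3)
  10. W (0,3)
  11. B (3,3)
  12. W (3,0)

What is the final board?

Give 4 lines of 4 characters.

Move 1: B@(2,2) -> caps B=0 W=0
Move 2: W@(0,1) -> caps B=0 W=0
Move 3: B@(2,1) -> caps B=0 W=0
Move 4: W@(2,3) -> caps B=0 W=0
Move 5: B@(0,2) -> caps B=0 W=0
Move 6: W@(2,0) -> caps B=0 W=0
Move 7: B@(3,1) -> caps B=0 W=0
Move 8: W@(0,0) -> caps B=0 W=0
Move 9: B@(1,3) -> caps B=0 W=0
Move 10: W@(0,3) -> caps B=0 W=0
Move 11: B@(3,3) -> caps B=1 W=0
Move 12: W@(3,0) -> caps B=1 W=0

Answer: WWB.
...B
WBB.
WB.B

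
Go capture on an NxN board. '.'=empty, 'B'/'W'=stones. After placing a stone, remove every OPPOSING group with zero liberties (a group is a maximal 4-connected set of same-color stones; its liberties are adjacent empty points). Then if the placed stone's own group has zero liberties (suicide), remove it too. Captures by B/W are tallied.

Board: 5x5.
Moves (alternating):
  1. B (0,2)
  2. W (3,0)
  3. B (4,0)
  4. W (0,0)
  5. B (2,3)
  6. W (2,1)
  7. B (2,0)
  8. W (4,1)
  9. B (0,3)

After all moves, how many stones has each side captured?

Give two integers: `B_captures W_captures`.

Answer: 0 1

Derivation:
Move 1: B@(0,2) -> caps B=0 W=0
Move 2: W@(3,0) -> caps B=0 W=0
Move 3: B@(4,0) -> caps B=0 W=0
Move 4: W@(0,0) -> caps B=0 W=0
Move 5: B@(2,3) -> caps B=0 W=0
Move 6: W@(2,1) -> caps B=0 W=0
Move 7: B@(2,0) -> caps B=0 W=0
Move 8: W@(4,1) -> caps B=0 W=1
Move 9: B@(0,3) -> caps B=0 W=1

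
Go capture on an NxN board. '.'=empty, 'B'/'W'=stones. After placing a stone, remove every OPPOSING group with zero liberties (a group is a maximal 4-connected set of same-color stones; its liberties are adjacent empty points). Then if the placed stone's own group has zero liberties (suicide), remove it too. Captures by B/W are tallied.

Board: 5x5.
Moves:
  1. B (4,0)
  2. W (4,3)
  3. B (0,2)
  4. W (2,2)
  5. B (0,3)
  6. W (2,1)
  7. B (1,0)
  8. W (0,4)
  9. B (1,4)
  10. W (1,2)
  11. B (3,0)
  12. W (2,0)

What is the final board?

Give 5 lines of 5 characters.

Move 1: B@(4,0) -> caps B=0 W=0
Move 2: W@(4,3) -> caps B=0 W=0
Move 3: B@(0,2) -> caps B=0 W=0
Move 4: W@(2,2) -> caps B=0 W=0
Move 5: B@(0,3) -> caps B=0 W=0
Move 6: W@(2,1) -> caps B=0 W=0
Move 7: B@(1,0) -> caps B=0 W=0
Move 8: W@(0,4) -> caps B=0 W=0
Move 9: B@(1,4) -> caps B=1 W=0
Move 10: W@(1,2) -> caps B=1 W=0
Move 11: B@(3,0) -> caps B=1 W=0
Move 12: W@(2,0) -> caps B=1 W=0

Answer: ..BB.
B.W.B
WWW..
B....
B..W.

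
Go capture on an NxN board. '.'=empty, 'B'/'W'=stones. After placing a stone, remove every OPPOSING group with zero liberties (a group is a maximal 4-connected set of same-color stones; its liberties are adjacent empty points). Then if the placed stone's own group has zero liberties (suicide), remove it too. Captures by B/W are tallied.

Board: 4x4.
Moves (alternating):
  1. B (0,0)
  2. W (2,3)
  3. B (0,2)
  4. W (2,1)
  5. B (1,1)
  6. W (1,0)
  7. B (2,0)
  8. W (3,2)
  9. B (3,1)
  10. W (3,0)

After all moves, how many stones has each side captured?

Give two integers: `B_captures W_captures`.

Move 1: B@(0,0) -> caps B=0 W=0
Move 2: W@(2,3) -> caps B=0 W=0
Move 3: B@(0,2) -> caps B=0 W=0
Move 4: W@(2,1) -> caps B=0 W=0
Move 5: B@(1,1) -> caps B=0 W=0
Move 6: W@(1,0) -> caps B=0 W=0
Move 7: B@(2,0) -> caps B=1 W=0
Move 8: W@(3,2) -> caps B=1 W=0
Move 9: B@(3,1) -> caps B=1 W=0
Move 10: W@(3,0) -> caps B=1 W=1

Answer: 1 1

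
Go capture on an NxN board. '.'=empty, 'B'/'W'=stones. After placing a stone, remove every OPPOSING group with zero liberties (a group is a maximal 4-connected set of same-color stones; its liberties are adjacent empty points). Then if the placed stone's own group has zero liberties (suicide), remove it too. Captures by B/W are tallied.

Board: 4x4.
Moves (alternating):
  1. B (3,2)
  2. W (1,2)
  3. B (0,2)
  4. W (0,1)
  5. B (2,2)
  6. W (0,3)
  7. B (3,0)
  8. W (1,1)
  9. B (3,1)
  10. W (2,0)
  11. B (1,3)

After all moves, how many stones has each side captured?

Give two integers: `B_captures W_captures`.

Answer: 0 1

Derivation:
Move 1: B@(3,2) -> caps B=0 W=0
Move 2: W@(1,2) -> caps B=0 W=0
Move 3: B@(0,2) -> caps B=0 W=0
Move 4: W@(0,1) -> caps B=0 W=0
Move 5: B@(2,2) -> caps B=0 W=0
Move 6: W@(0,3) -> caps B=0 W=1
Move 7: B@(3,0) -> caps B=0 W=1
Move 8: W@(1,1) -> caps B=0 W=1
Move 9: B@(3,1) -> caps B=0 W=1
Move 10: W@(2,0) -> caps B=0 W=1
Move 11: B@(1,3) -> caps B=0 W=1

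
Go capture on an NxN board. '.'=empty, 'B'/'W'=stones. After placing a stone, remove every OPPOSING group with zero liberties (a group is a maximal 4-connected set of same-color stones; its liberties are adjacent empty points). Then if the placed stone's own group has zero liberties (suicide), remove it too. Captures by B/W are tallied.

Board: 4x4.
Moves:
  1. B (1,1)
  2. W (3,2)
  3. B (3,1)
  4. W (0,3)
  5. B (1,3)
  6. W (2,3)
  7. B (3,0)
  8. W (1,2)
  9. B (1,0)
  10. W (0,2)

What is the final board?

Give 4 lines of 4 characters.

Answer: ..WW
BBW.
...W
BBW.

Derivation:
Move 1: B@(1,1) -> caps B=0 W=0
Move 2: W@(3,2) -> caps B=0 W=0
Move 3: B@(3,1) -> caps B=0 W=0
Move 4: W@(0,3) -> caps B=0 W=0
Move 5: B@(1,3) -> caps B=0 W=0
Move 6: W@(2,3) -> caps B=0 W=0
Move 7: B@(3,0) -> caps B=0 W=0
Move 8: W@(1,2) -> caps B=0 W=1
Move 9: B@(1,0) -> caps B=0 W=1
Move 10: W@(0,2) -> caps B=0 W=1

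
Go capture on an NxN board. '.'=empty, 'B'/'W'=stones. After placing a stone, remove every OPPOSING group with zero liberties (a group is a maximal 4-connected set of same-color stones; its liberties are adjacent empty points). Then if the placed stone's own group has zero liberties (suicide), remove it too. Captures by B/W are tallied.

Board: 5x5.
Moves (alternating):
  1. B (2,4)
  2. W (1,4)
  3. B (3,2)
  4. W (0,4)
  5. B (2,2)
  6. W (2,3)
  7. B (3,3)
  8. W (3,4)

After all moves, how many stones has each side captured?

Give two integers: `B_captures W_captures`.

Answer: 0 1

Derivation:
Move 1: B@(2,4) -> caps B=0 W=0
Move 2: W@(1,4) -> caps B=0 W=0
Move 3: B@(3,2) -> caps B=0 W=0
Move 4: W@(0,4) -> caps B=0 W=0
Move 5: B@(2,2) -> caps B=0 W=0
Move 6: W@(2,3) -> caps B=0 W=0
Move 7: B@(3,3) -> caps B=0 W=0
Move 8: W@(3,4) -> caps B=0 W=1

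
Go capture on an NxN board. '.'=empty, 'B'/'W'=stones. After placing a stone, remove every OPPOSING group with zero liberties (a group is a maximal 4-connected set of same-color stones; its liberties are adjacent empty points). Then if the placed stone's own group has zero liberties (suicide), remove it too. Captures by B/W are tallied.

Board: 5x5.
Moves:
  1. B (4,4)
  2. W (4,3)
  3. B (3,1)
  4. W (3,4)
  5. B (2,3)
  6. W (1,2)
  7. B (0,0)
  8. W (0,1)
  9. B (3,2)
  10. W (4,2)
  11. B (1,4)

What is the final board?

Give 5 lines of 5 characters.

Move 1: B@(4,4) -> caps B=0 W=0
Move 2: W@(4,3) -> caps B=0 W=0
Move 3: B@(3,1) -> caps B=0 W=0
Move 4: W@(3,4) -> caps B=0 W=1
Move 5: B@(2,3) -> caps B=0 W=1
Move 6: W@(1,2) -> caps B=0 W=1
Move 7: B@(0,0) -> caps B=0 W=1
Move 8: W@(0,1) -> caps B=0 W=1
Move 9: B@(3,2) -> caps B=0 W=1
Move 10: W@(4,2) -> caps B=0 W=1
Move 11: B@(1,4) -> caps B=0 W=1

Answer: BW...
..W.B
...B.
.BB.W
..WW.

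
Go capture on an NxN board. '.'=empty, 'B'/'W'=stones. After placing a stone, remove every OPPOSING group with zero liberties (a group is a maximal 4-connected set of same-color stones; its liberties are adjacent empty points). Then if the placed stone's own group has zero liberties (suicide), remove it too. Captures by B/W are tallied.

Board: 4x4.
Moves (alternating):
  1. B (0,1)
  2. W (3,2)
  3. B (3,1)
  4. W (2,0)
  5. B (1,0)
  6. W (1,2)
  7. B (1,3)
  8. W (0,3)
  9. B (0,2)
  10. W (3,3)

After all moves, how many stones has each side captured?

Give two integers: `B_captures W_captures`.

Answer: 1 0

Derivation:
Move 1: B@(0,1) -> caps B=0 W=0
Move 2: W@(3,2) -> caps B=0 W=0
Move 3: B@(3,1) -> caps B=0 W=0
Move 4: W@(2,0) -> caps B=0 W=0
Move 5: B@(1,0) -> caps B=0 W=0
Move 6: W@(1,2) -> caps B=0 W=0
Move 7: B@(1,3) -> caps B=0 W=0
Move 8: W@(0,3) -> caps B=0 W=0
Move 9: B@(0,2) -> caps B=1 W=0
Move 10: W@(3,3) -> caps B=1 W=0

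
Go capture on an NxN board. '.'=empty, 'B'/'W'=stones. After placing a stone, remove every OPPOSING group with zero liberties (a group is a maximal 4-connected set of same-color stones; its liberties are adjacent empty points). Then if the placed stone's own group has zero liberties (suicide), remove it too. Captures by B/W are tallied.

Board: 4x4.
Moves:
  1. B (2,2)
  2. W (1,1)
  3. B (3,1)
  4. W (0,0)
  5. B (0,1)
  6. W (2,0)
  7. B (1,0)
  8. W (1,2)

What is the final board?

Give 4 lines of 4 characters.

Answer: .B..
BWW.
W.B.
.B..

Derivation:
Move 1: B@(2,2) -> caps B=0 W=0
Move 2: W@(1,1) -> caps B=0 W=0
Move 3: B@(3,1) -> caps B=0 W=0
Move 4: W@(0,0) -> caps B=0 W=0
Move 5: B@(0,1) -> caps B=0 W=0
Move 6: W@(2,0) -> caps B=0 W=0
Move 7: B@(1,0) -> caps B=1 W=0
Move 8: W@(1,2) -> caps B=1 W=0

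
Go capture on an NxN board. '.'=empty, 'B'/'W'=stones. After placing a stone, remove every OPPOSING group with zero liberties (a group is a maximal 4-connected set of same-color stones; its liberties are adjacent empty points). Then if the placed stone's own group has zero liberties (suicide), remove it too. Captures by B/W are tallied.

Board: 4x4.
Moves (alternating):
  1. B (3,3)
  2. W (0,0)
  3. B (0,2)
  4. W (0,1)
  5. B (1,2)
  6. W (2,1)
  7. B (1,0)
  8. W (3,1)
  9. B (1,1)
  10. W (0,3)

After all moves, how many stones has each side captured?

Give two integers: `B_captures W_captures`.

Answer: 2 0

Derivation:
Move 1: B@(3,3) -> caps B=0 W=0
Move 2: W@(0,0) -> caps B=0 W=0
Move 3: B@(0,2) -> caps B=0 W=0
Move 4: W@(0,1) -> caps B=0 W=0
Move 5: B@(1,2) -> caps B=0 W=0
Move 6: W@(2,1) -> caps B=0 W=0
Move 7: B@(1,0) -> caps B=0 W=0
Move 8: W@(3,1) -> caps B=0 W=0
Move 9: B@(1,1) -> caps B=2 W=0
Move 10: W@(0,3) -> caps B=2 W=0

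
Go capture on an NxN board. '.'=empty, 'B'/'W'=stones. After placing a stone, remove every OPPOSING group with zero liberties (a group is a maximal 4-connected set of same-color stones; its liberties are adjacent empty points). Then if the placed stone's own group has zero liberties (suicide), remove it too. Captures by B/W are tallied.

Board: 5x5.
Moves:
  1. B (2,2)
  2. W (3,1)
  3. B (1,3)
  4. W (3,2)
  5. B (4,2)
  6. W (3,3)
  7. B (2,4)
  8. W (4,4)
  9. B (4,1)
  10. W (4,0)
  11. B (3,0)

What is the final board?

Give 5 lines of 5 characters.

Move 1: B@(2,2) -> caps B=0 W=0
Move 2: W@(3,1) -> caps B=0 W=0
Move 3: B@(1,3) -> caps B=0 W=0
Move 4: W@(3,2) -> caps B=0 W=0
Move 5: B@(4,2) -> caps B=0 W=0
Move 6: W@(3,3) -> caps B=0 W=0
Move 7: B@(2,4) -> caps B=0 W=0
Move 8: W@(4,4) -> caps B=0 W=0
Move 9: B@(4,1) -> caps B=0 W=0
Move 10: W@(4,0) -> caps B=0 W=0
Move 11: B@(3,0) -> caps B=1 W=0

Answer: .....
...B.
..B.B
BWWW.
.BB.W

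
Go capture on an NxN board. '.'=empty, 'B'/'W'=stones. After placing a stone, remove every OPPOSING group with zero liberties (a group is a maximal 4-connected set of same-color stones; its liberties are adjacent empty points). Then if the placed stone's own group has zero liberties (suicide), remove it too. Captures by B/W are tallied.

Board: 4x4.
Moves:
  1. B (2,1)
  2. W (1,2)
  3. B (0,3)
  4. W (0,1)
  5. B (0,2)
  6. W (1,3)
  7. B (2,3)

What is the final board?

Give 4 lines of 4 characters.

Answer: .W..
..WW
.B.B
....

Derivation:
Move 1: B@(2,1) -> caps B=0 W=0
Move 2: W@(1,2) -> caps B=0 W=0
Move 3: B@(0,3) -> caps B=0 W=0
Move 4: W@(0,1) -> caps B=0 W=0
Move 5: B@(0,2) -> caps B=0 W=0
Move 6: W@(1,3) -> caps B=0 W=2
Move 7: B@(2,3) -> caps B=0 W=2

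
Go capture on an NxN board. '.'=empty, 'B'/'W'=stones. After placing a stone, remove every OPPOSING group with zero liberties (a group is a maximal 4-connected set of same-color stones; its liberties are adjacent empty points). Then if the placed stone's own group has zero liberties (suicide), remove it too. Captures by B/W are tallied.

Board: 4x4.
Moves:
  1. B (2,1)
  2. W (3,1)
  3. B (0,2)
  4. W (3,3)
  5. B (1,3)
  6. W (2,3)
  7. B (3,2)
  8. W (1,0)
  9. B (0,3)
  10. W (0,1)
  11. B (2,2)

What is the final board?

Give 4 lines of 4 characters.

Move 1: B@(2,1) -> caps B=0 W=0
Move 2: W@(3,1) -> caps B=0 W=0
Move 3: B@(0,2) -> caps B=0 W=0
Move 4: W@(3,3) -> caps B=0 W=0
Move 5: B@(1,3) -> caps B=0 W=0
Move 6: W@(2,3) -> caps B=0 W=0
Move 7: B@(3,2) -> caps B=0 W=0
Move 8: W@(1,0) -> caps B=0 W=0
Move 9: B@(0,3) -> caps B=0 W=0
Move 10: W@(0,1) -> caps B=0 W=0
Move 11: B@(2,2) -> caps B=2 W=0

Answer: .WBB
W..B
.BB.
.WB.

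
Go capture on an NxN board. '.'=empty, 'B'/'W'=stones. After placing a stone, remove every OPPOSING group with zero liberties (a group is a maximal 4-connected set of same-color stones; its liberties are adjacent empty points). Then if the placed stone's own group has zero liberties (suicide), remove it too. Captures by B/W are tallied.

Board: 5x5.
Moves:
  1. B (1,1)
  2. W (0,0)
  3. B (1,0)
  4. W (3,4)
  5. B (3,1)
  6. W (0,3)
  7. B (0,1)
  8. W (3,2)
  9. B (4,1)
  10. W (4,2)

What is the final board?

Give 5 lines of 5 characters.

Move 1: B@(1,1) -> caps B=0 W=0
Move 2: W@(0,0) -> caps B=0 W=0
Move 3: B@(1,0) -> caps B=0 W=0
Move 4: W@(3,4) -> caps B=0 W=0
Move 5: B@(3,1) -> caps B=0 W=0
Move 6: W@(0,3) -> caps B=0 W=0
Move 7: B@(0,1) -> caps B=1 W=0
Move 8: W@(3,2) -> caps B=1 W=0
Move 9: B@(4,1) -> caps B=1 W=0
Move 10: W@(4,2) -> caps B=1 W=0

Answer: .B.W.
BB...
.....
.BW.W
.BW..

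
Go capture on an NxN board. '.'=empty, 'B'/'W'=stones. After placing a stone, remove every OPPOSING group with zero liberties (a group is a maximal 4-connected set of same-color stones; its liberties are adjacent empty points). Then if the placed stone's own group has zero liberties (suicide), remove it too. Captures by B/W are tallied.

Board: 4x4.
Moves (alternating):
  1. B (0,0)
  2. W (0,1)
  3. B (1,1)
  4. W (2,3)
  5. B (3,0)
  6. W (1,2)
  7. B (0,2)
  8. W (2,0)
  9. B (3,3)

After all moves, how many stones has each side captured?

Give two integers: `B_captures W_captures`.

Move 1: B@(0,0) -> caps B=0 W=0
Move 2: W@(0,1) -> caps B=0 W=0
Move 3: B@(1,1) -> caps B=0 W=0
Move 4: W@(2,3) -> caps B=0 W=0
Move 5: B@(3,0) -> caps B=0 W=0
Move 6: W@(1,2) -> caps B=0 W=0
Move 7: B@(0,2) -> caps B=1 W=0
Move 8: W@(2,0) -> caps B=1 W=0
Move 9: B@(3,3) -> caps B=1 W=0

Answer: 1 0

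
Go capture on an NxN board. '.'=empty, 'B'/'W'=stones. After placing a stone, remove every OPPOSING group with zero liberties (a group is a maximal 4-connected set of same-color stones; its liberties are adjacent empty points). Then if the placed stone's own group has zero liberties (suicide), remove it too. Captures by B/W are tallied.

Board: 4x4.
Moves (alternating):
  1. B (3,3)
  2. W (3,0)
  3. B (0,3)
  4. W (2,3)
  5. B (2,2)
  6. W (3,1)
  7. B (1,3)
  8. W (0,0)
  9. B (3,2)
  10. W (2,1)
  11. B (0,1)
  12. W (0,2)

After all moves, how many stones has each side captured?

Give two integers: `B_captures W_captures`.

Answer: 1 0

Derivation:
Move 1: B@(3,3) -> caps B=0 W=0
Move 2: W@(3,0) -> caps B=0 W=0
Move 3: B@(0,3) -> caps B=0 W=0
Move 4: W@(2,3) -> caps B=0 W=0
Move 5: B@(2,2) -> caps B=0 W=0
Move 6: W@(3,1) -> caps B=0 W=0
Move 7: B@(1,3) -> caps B=1 W=0
Move 8: W@(0,0) -> caps B=1 W=0
Move 9: B@(3,2) -> caps B=1 W=0
Move 10: W@(2,1) -> caps B=1 W=0
Move 11: B@(0,1) -> caps B=1 W=0
Move 12: W@(0,2) -> caps B=1 W=0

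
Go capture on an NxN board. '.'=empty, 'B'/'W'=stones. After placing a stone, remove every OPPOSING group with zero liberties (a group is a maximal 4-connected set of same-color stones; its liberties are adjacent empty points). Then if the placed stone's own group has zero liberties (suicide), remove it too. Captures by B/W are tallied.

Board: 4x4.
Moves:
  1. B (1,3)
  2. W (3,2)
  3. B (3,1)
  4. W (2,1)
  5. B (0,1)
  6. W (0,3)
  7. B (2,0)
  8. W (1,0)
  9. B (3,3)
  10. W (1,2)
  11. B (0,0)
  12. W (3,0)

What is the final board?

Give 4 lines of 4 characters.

Answer: BB.W
W.WB
.W..
W.WB

Derivation:
Move 1: B@(1,3) -> caps B=0 W=0
Move 2: W@(3,2) -> caps B=0 W=0
Move 3: B@(3,1) -> caps B=0 W=0
Move 4: W@(2,1) -> caps B=0 W=0
Move 5: B@(0,1) -> caps B=0 W=0
Move 6: W@(0,3) -> caps B=0 W=0
Move 7: B@(2,0) -> caps B=0 W=0
Move 8: W@(1,0) -> caps B=0 W=0
Move 9: B@(3,3) -> caps B=0 W=0
Move 10: W@(1,2) -> caps B=0 W=0
Move 11: B@(0,0) -> caps B=0 W=0
Move 12: W@(3,0) -> caps B=0 W=2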